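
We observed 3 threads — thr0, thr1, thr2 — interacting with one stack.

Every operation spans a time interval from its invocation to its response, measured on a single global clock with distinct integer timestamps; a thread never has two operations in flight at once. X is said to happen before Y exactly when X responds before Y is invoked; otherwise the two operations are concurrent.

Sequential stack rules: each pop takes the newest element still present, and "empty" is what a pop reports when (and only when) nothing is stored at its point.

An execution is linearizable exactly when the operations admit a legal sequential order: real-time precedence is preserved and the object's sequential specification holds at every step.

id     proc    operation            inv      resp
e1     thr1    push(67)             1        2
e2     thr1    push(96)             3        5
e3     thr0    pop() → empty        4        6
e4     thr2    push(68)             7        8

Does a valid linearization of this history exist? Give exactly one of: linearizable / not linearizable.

not linearizable

events 1..5 are fine; event 6 — the response of e3 at time 6 — makes the prefix non-linearizable
the 3 completed operations admit 2 real-time orders; each fails the stack replay
take e1, e2, e3: step 3 already fails, because e3 pop() → empty cannot occur there
take e1, e3, e2: step 2 already fails, because e3 pop() → empty cannot occur there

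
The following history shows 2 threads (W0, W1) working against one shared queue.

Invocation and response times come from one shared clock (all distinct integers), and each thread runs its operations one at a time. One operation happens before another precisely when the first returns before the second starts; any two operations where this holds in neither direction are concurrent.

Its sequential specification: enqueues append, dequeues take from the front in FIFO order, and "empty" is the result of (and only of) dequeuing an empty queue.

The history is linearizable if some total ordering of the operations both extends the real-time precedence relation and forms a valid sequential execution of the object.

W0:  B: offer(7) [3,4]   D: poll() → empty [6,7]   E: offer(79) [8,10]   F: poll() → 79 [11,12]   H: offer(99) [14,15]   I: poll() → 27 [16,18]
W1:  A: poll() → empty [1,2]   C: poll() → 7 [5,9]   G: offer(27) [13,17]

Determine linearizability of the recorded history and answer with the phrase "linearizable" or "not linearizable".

one valid linearization: A, B, C, D, E, F, G, H, I
step 1: A poll() → empty — queue <>
step 2: B offer(7) — queue <7>
step 3: C poll() → 7 — queue <>
step 4: D poll() → empty — queue <>
step 5: E offer(79) — queue <79>
step 6: F poll() → 79 — queue <>
step 7: G offer(27) — queue <27>
step 8: H offer(99) — queue <27,99>
step 9: I poll() → 27 — queue <99>

linearizable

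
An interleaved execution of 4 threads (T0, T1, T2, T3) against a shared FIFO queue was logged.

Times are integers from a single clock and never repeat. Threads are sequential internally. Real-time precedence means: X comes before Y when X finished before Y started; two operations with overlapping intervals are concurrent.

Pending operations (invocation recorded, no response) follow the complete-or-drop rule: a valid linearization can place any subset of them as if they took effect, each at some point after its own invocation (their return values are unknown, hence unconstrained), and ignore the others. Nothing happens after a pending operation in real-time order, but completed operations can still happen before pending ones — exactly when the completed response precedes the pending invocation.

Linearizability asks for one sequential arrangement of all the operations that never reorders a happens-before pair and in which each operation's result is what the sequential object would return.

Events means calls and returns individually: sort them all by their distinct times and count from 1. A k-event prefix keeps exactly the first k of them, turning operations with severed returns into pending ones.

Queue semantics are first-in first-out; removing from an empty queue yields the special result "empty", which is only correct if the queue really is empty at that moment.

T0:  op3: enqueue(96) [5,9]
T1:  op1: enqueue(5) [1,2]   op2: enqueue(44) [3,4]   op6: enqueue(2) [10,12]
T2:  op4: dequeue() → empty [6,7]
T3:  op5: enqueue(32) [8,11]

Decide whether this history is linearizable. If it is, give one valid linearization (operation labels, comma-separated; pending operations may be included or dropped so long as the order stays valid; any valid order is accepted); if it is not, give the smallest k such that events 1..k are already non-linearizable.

through event 6 a valid linearization exists; event 7 (op4 responding at time 7) ends that
the completed operations (3 total) allow one real-time order; the FIFO queue replay rejects it
no escape via the 1 pending operation (op3): every completion choice fails
e.g. op1, op2, op4 (pending dropped): illegal at step 3, since op4 dequeue() → empty cannot apply there

not linearizable — minimal violating prefix: 7 events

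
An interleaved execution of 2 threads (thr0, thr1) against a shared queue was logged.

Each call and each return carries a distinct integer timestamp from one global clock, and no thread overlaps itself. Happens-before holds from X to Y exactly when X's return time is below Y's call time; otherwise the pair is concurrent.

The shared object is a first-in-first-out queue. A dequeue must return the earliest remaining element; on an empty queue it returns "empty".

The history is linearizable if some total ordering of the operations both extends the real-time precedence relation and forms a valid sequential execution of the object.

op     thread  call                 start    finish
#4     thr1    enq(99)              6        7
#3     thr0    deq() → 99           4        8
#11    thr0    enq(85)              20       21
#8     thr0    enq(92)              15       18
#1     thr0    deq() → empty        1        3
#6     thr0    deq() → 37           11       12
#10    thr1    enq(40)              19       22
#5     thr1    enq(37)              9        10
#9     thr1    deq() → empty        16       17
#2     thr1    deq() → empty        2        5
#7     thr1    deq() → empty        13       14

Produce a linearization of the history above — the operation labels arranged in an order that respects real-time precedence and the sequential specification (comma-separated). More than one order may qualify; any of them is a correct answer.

#1, #2, #4, #3, #5, #6, #7, #9, #8, #10, #11

1. #1 deq() → empty, leaving queue <>
2. #2 deq() → empty, leaving queue <>
3. #4 enq(99), leaving queue <99>
4. #3 deq() → 99, leaving queue <>
5. #5 enq(37), leaving queue <37>
6. #6 deq() → 37, leaving queue <>
7. #7 deq() → empty, leaving queue <>
8. #9 deq() → empty, leaving queue <>
9. #8 enq(92), leaving queue <92>
10. #10 enq(40), leaving queue <92,40>
11. #11 enq(85), leaving queue <92,40,85>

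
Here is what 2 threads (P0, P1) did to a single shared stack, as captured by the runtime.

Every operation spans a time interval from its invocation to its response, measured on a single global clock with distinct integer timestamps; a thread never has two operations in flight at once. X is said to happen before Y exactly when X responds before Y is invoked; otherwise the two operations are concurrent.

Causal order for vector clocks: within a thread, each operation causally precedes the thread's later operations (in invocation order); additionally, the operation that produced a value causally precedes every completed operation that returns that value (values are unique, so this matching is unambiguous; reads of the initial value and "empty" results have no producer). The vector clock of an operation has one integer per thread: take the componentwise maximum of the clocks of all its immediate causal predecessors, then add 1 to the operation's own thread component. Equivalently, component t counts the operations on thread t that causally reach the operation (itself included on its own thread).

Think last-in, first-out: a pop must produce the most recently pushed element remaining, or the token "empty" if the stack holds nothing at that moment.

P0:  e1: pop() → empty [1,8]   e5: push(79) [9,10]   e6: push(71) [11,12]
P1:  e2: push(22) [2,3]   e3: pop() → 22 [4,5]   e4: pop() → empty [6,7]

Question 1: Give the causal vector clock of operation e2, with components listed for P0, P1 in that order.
(0, 1)

invoked at 2, e2 has no predecessors; its own P1 bump gives (0, 1)
invoked at 1, e1 has no predecessors; its own P0 bump gives (1, 0)
VC(e3, invoked at 4): max of VC(e2)=(0, 1), then +1 on thread P1 → (0, 2)
VC(e5, invoked at 9): max of VC(e1)=(1, 0), then +1 on thread P0 → (2, 0)
VC(e4, invoked at 6): max of VC(e3)=(0, 2), then +1 on thread P1 → (0, 3)
VC(e6, invoked at 11): max of VC(e5)=(2, 0), then +1 on thread P0 → (3, 0)
target: VC(e2) = (0, 1)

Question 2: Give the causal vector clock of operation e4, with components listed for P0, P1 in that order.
(0, 3)

VC(e2, invoked at 2): no causal predecessors; +1 on P1 → (0, 1)
VC(e1, invoked at 1): no causal predecessors; +1 on P0 → (1, 0)
e3, invoked 4, takes VC(e2)=(0, 1) under max, adds 1 for P1 → (0, 2)
e5, invoked 9, takes VC(e1)=(1, 0) under max, adds 1 for P0 → (2, 0)
e4, invoked 6, takes VC(e3)=(0, 2) under max, adds 1 for P1 → (0, 3)
e6, invoked 11, takes VC(e5)=(2, 0) under max, adds 1 for P0 → (3, 0)
target: VC(e4) = (0, 3)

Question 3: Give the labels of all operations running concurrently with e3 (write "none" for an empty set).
e1

overlap test against e3 [4,5]: concurrent iff the interval meets 4..5
e1 [1,8]: concurrent
e2 [2,3]: before
e4 [6,7]: after
e5 [9,10]: after
e6 [11,12]: after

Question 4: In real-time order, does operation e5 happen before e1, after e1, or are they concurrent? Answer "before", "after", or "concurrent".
after

e5 spans [9,10], e1 spans [1,8]
resp(e1)=8 < inv(e5)=9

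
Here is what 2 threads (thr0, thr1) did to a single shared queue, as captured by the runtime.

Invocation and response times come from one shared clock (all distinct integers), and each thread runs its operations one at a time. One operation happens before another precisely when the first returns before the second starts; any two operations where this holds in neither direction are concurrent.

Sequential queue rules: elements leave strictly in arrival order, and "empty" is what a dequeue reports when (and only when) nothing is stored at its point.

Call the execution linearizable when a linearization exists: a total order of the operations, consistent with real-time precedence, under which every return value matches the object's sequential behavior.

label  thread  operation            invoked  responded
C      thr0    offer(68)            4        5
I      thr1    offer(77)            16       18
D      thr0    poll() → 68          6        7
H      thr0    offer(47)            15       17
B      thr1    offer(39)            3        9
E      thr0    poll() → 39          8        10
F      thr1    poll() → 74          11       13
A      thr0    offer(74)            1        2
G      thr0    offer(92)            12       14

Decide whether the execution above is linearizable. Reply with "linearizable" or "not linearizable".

prefix check: 1..6 passes, 1..7 fails once D's time-7 response joins
exhaustive check: the 3 completed queue ops admit one real-time order; illegal
no escape via the 1 pending operation (B): every completion choice fails
for example A, C, D (pending dropped) fails at step 3: D poll() → 68 is not legal there

not linearizable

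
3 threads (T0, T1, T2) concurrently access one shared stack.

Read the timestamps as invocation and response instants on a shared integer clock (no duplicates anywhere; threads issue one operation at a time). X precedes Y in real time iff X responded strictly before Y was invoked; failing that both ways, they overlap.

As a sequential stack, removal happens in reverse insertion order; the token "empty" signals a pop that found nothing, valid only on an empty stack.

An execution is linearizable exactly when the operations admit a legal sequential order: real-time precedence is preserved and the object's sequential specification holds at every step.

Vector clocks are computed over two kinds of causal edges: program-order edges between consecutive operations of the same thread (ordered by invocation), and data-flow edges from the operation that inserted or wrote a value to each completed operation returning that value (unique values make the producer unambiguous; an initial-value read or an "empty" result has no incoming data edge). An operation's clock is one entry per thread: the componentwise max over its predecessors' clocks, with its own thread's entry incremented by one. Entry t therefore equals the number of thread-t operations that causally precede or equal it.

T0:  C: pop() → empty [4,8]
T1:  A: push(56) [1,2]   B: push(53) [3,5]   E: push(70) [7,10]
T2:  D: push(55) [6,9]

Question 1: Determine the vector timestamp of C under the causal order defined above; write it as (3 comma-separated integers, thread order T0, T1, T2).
Answer: (1, 0, 0)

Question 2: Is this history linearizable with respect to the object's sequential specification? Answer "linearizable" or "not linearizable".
cut after 7 events: linearizable; cut after 8 events (C responds, time 8): not linearizable
no legal order exists: 2 real-time-consistent candidates over 3 completed stack operations, all rejected
including or dropping the 2 pending operations (D, E) in any combination fails
one such order, A, B, C (pending dropped), breaks at step 3 where C pop() → empty is illegal
one such order, A, C, B (pending dropped), breaks at step 2 where C pop() → empty is illegal

not linearizable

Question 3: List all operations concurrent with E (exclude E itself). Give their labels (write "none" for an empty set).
Answer: C, D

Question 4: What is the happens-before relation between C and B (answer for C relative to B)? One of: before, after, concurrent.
Answer: concurrent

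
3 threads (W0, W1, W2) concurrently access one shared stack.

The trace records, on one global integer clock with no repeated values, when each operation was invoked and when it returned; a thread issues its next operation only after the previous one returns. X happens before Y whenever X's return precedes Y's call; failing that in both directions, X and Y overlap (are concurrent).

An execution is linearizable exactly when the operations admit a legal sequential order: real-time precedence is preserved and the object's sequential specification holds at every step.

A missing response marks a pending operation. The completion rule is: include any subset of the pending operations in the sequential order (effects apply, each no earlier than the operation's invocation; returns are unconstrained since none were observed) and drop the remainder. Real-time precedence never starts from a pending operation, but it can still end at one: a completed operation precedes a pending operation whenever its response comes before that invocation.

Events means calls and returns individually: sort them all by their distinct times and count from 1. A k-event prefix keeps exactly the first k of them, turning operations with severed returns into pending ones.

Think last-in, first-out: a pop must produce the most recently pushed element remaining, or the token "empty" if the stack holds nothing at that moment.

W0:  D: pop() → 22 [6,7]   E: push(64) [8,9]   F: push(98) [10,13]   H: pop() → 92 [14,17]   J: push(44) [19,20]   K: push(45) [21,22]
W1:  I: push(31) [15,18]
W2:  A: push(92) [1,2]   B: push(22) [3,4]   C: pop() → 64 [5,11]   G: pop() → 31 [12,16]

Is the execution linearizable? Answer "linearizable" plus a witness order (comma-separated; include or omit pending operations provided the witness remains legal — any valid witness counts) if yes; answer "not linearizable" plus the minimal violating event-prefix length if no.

through event 16 a valid linearization exists; event 17 (H responding at time 17) ends that
no legal order exists: 11 real-time-consistent candidates over 8 completed stack operations, all rejected
completion choices over the 1 pending operation (I) were checked; none helps
take A, B, C, D, E, F, G, H (pending dropped): step 3 already fails, because C pop() → 64 cannot occur there
take A, B, C, D, E, F, H, G (pending dropped): step 3 already fails, because C pop() → 64 cannot occur there

not linearizable — minimal violating prefix: 17 events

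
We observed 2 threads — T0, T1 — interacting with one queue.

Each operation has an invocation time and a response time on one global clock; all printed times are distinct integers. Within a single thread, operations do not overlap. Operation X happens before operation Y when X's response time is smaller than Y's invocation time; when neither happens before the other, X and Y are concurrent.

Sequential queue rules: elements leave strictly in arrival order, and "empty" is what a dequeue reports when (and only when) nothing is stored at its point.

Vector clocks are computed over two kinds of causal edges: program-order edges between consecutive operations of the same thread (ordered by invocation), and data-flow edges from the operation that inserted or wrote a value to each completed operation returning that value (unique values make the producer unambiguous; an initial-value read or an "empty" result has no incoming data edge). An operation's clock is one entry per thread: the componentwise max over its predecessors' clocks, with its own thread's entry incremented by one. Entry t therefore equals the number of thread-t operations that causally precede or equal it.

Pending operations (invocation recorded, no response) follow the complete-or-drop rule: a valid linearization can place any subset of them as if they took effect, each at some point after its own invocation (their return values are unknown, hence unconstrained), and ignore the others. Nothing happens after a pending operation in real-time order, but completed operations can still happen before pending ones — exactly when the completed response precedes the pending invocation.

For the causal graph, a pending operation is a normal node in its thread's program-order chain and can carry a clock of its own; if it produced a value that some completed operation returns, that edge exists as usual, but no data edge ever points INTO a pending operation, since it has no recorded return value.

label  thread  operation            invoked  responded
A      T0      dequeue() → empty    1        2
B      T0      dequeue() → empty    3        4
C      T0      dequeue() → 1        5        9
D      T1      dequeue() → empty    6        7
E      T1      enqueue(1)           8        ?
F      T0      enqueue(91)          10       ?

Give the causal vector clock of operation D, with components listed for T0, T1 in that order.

(0, 1)

D, invoked 6, has no incoming edges; only T1's bump applies → (0, 1)
A, invoked 1, has no incoming edges; only T0's bump applies → (1, 0)
E (invocation 8): componentwise max over VC(D)=(0, 1), +1 at T1, giving (0, 2)
B (invocation 3): componentwise max over VC(A)=(1, 0), +1 at T0, giving (2, 0)
C (invocation 5): componentwise max over VC(B)=(2, 0), VC(E)=(0, 2), +1 at T0, giving (3, 2)
F (invocation 10): componentwise max over VC(C)=(3, 2), +1 at T0, giving (4, 2)
target: VC(D) = (0, 1)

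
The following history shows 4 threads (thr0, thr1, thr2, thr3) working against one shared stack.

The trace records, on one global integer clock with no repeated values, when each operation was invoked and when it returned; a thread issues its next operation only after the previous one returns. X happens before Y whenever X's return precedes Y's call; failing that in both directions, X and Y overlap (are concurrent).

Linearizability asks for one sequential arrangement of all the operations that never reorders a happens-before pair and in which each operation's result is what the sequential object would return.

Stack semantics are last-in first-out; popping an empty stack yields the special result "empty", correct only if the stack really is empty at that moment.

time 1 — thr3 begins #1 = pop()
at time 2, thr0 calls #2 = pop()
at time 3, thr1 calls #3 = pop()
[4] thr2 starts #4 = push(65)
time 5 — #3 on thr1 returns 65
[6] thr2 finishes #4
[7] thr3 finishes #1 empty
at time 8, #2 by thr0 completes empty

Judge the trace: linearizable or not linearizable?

linearizable

a witness: #1, #2, #4, #3
after step 1 (#1 pop() → empty): stack <>
after step 2 (#2 pop() → empty): stack <>
after step 3 (#4 push(65)): stack <65>
after step 4 (#3 pop() → 65): stack <>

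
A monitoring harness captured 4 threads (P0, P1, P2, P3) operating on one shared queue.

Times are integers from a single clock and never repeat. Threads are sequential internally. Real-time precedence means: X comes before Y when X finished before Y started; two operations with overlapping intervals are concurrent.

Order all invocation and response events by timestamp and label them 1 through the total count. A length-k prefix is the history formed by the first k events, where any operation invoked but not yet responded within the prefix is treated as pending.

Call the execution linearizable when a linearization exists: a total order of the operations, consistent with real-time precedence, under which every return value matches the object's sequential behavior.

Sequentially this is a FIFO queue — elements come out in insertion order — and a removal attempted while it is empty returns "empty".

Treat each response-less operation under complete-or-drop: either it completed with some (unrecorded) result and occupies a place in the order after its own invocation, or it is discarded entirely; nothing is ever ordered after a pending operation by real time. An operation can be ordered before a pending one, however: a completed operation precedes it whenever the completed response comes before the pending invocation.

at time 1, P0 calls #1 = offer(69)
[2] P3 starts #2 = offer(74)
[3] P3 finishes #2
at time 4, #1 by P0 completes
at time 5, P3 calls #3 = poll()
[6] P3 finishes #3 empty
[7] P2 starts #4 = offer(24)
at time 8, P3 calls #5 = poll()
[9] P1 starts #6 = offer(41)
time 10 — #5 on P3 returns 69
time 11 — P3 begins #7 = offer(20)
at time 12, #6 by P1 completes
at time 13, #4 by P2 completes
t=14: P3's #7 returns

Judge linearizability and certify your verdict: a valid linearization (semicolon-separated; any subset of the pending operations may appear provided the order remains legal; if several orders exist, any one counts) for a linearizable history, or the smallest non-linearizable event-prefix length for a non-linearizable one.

not linearizable — minimal violating prefix: 6 events

already the first 6 events (up to #3's response at time 6) admit no linearization; the first 5 still do
3 completed operations, 2 real-time-consistent orders — every queue replay fails
e.g. #1, #2, #3: illegal at step 3, since #3 poll() → empty cannot apply there
e.g. #2, #1, #3: illegal at step 3, since #3 poll() → empty cannot apply there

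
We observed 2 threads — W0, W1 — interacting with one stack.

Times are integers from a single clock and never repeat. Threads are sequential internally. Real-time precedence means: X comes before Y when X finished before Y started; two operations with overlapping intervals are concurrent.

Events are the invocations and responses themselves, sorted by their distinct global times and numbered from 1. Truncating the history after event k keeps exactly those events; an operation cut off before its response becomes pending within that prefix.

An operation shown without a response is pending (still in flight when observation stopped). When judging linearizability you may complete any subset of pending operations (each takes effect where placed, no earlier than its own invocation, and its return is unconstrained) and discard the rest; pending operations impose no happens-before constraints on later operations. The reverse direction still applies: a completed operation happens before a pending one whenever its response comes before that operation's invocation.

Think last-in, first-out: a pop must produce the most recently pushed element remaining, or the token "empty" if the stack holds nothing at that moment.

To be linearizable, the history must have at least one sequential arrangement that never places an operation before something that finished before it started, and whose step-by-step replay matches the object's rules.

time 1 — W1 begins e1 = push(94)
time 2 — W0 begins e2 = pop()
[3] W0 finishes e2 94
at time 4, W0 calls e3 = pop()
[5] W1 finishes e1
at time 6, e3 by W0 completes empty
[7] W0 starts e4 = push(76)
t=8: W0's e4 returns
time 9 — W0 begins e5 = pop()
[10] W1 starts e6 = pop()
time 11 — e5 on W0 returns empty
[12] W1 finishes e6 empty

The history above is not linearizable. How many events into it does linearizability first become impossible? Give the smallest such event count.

events 1..11 are still linearizable — one witness is e1, e2, e3, e4, e6, e5:
step 1: e1 push(94) — stack <94>
step 2: e2 pop() → 94 — stack <>
step 3: e3 pop() → empty — stack <>
step 4: e4 push(76) — stack <76>
step 5: e6 pop() (pending, included) — stack <>
step 6: e5 pop() → empty — stack <>
include event 12 — e6 responding at 12 — and every candidate order breaks
one such order, e1, e2, e3, e4, e5, e6, breaks at step 5 where e5 pop() → empty is illegal
one such order, e1, e2, e3, e4, e6, e5, breaks at step 5 where e6 pop() → empty is illegal

12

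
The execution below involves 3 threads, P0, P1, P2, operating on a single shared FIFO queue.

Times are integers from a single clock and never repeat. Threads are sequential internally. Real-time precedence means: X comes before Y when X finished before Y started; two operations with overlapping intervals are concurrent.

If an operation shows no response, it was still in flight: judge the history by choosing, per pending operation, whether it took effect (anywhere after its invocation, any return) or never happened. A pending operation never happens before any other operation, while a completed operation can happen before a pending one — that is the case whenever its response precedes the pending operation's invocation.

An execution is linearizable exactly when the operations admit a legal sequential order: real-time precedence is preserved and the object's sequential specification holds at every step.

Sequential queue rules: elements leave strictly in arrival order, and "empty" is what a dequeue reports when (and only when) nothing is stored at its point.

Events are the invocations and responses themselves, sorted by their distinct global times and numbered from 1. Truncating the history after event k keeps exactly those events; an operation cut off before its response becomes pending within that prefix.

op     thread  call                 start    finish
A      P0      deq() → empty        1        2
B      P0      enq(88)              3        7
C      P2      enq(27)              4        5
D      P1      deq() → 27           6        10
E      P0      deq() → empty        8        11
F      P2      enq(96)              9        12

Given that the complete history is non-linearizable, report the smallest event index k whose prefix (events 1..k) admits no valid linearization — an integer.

11

a valid linearization of events 1..10 exists, for instance A, B, C, E, D:
1. A deq() → empty, leaving queue <>
2. B enq(88), leaving queue <88>
3. C enq(27), leaving queue <88,27>
4. E deq() (pending, included), leaving queue <27>
5. D deq() → 27, leaving queue <>
event 11 — E's response, time 11 — after it, nothing linearizes
no escape via the 1 pending operation (F): every completion choice fails
for example A, B, C, D, E (pending dropped) fails at step 4: D deq() → 27 is not legal there
for example A, B, C, E, D (pending dropped) fails at step 4: E deq() → empty is not legal there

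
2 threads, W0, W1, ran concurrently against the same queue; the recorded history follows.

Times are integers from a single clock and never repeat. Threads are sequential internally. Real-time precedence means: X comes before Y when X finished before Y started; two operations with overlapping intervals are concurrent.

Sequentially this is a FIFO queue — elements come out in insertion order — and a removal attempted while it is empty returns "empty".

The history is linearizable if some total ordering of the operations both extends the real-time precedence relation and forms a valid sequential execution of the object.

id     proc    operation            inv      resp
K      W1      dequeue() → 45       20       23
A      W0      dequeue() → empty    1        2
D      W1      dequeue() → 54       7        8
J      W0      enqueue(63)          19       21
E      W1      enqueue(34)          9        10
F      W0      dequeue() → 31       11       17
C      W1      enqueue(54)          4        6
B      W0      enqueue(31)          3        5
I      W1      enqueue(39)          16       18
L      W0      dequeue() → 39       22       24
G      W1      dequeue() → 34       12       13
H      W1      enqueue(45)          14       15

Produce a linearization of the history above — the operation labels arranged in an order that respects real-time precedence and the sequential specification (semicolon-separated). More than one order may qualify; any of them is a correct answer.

A; C; B; D; E; F; G; H; I; J; K; L

1. A dequeue() → empty, leaving queue <>
2. C enqueue(54), leaving queue <54>
3. B enqueue(31), leaving queue <54,31>
4. D dequeue() → 54, leaving queue <31>
5. E enqueue(34), leaving queue <31,34>
6. F dequeue() → 31, leaving queue <34>
7. G dequeue() → 34, leaving queue <>
8. H enqueue(45), leaving queue <45>
9. I enqueue(39), leaving queue <45,39>
10. J enqueue(63), leaving queue <45,39,63>
11. K dequeue() → 45, leaving queue <39,63>
12. L dequeue() → 39, leaving queue <63>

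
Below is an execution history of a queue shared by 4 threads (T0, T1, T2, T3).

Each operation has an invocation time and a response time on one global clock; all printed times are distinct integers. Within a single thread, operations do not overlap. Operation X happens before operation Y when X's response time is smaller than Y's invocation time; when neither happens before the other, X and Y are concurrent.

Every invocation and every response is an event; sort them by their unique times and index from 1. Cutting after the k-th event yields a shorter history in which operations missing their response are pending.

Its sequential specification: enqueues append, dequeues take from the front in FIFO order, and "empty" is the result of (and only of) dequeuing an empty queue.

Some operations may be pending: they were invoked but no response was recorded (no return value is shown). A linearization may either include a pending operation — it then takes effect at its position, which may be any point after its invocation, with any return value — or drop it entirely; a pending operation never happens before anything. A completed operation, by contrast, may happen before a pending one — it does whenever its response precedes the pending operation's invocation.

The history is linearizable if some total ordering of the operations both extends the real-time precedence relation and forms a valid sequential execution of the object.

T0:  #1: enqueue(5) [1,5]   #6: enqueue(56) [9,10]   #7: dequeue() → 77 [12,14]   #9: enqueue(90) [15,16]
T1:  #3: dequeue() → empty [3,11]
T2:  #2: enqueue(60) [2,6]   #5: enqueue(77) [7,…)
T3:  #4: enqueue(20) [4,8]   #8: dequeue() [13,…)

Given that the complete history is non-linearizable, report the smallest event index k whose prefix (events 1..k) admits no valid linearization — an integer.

14

a valid linearization of events 1..13 exists, for instance #3, #1, #2, #4, #5, #6:
1. #3 dequeue() → empty, leaving queue <>
2. #1 enqueue(5), leaving queue <5>
3. #2 enqueue(60), leaving queue <5,60>
4. #4 enqueue(20), leaving queue <5,60,20>
5. #5 enqueue(77) (pending, included), leaving queue <5,60,20,77>
6. #6 enqueue(56), leaving queue <5,60,20,77,56>
adding event 14 (#7 responds at 14) leaves no legal real-time order
include/drop combinations of the 2 pending operations (#5, #8) were all tried; none helps
sample order #1, #2, #3, #4, #6, #7 (pending dropped) stalls at step 3 — #3 dequeue() → empty has no legal effect
sample order #1, #2, #4, #3, #6, #7 (pending dropped) stalls at step 4 — #3 dequeue() → empty has no legal effect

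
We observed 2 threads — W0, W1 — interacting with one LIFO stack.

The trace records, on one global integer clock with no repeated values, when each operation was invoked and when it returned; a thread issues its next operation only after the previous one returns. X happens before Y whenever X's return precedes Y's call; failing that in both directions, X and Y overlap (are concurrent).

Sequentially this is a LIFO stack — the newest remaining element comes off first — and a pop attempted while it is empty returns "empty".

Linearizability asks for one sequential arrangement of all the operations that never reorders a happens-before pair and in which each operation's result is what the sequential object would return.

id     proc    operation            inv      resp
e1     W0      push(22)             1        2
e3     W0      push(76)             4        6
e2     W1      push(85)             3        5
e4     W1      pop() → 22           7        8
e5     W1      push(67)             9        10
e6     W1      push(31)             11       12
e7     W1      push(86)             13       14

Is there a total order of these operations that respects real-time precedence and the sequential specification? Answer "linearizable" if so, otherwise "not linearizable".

already the first 8 events (up to e4's response at time 8) admit no linearization; the first 7 still do
real-time-consistent orders of the 4 completed operations: 2 — all fail the LIFO stack replay
one such order, e1, e2, e3, e4, breaks at step 4 where e4 pop() → 22 is illegal
one such order, e1, e3, e2, e4, breaks at step 4 where e4 pop() → 22 is illegal

not linearizable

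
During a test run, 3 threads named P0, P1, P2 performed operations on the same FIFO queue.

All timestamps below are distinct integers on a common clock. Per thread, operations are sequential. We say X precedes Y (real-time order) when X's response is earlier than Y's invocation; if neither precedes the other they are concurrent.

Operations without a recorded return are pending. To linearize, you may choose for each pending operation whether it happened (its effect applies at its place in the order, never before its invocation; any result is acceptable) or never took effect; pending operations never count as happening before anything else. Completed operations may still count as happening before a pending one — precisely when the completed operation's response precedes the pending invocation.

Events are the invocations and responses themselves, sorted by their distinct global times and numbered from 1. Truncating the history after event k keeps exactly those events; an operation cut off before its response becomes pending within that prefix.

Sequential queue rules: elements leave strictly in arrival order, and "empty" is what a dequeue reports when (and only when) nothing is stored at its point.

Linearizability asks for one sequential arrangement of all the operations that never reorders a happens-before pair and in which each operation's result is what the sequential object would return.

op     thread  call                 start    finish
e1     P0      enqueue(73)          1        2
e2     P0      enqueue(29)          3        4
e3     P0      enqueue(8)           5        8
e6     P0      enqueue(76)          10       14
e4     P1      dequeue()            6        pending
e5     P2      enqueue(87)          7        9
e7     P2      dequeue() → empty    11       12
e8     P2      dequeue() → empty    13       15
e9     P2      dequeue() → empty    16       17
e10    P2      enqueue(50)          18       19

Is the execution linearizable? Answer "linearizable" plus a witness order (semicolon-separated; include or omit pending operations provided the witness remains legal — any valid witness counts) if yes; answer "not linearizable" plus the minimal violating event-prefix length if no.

cut after 11 events: linearizable; cut after 12 events (e7 responds, time 12): not linearizable
5 completed operations, 2 real-time-consistent orders — every FIFO queue replay fails
every completion of the 2 pending operations (e4, e6) was checked; none linearizes
sample order e1, e2, e3, e5, e7 (pending dropped) stalls at step 5 — e7 dequeue() → empty has no legal effect
sample order e1, e2, e5, e3, e7 (pending dropped) stalls at step 5 — e7 dequeue() → empty has no legal effect

not linearizable — minimal violating prefix: 12 events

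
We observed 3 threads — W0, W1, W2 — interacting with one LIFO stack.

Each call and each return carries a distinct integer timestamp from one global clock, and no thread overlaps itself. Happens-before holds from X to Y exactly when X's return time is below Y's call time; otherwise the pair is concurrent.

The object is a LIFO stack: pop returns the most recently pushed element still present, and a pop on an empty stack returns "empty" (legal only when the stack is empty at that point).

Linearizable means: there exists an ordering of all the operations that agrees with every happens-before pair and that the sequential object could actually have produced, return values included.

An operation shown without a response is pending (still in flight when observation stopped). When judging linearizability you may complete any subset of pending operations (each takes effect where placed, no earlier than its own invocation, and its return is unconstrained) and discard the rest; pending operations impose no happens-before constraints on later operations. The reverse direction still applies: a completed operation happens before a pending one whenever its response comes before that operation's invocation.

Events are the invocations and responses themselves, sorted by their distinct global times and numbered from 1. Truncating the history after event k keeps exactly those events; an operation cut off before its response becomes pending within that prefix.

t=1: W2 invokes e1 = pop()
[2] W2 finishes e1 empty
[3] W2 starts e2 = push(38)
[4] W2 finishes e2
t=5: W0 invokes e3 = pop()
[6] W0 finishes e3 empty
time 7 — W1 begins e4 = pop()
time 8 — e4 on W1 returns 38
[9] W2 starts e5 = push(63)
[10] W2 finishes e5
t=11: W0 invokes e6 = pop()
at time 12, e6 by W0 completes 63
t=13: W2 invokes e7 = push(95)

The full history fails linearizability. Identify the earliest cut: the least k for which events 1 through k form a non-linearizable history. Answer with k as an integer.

one valid order for events 1..5 is e1, e2:
after step 1 (e1 pop() → empty): stack <>
after step 2 (e2 push(38)): stack <38>
include event 6 — e3 responding at 6 — and every candidate order breaks
take e1, e2, e3: step 3 already fails, because e3 pop() → empty cannot occur there

6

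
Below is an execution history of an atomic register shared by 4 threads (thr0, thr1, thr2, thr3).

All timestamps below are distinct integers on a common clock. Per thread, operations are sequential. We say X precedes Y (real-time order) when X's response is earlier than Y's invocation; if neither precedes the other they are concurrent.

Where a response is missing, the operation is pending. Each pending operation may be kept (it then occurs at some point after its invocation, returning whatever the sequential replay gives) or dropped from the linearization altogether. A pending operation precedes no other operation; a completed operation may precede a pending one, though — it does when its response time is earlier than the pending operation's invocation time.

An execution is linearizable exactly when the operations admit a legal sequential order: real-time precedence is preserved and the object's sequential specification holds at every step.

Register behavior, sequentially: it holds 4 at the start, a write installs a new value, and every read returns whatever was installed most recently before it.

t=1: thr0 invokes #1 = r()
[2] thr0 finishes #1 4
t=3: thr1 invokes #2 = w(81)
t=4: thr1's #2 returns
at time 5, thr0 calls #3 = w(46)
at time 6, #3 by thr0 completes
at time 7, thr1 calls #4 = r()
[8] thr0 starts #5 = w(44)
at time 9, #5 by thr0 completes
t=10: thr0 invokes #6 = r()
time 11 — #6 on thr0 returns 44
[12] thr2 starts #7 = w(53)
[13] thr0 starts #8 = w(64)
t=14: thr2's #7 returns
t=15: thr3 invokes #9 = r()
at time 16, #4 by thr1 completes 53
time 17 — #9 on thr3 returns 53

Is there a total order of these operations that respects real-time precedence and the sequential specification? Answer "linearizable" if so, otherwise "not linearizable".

linearizable

witness order: #1, #2, #3, #5, #6, #7, #4, #9
step 1: #1 r() → 4 — value 4
step 2: #2 w(81) — value 81
step 3: #3 w(46) — value 46
step 4: #5 w(44) — value 44
step 5: #6 r() → 44 — value 44
step 6: #7 w(53) — value 53
step 7: #4 r() → 53 — value 53
step 8: #9 r() → 53 — value 53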